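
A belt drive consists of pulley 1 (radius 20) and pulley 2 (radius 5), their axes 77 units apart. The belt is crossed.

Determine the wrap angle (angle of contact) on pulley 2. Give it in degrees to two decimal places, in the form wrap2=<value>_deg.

crossed belt: β = asin((r1+r2)/C) = asin(25/77) = 18.9459°
wrap1 = wrap2 = π + 2β = 217.8918°

wrap2=217.89_deg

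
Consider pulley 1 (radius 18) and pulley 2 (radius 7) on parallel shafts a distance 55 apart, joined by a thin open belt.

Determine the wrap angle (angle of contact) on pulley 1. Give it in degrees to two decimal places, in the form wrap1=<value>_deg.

open belt: β = asin((r2−r1)/C) = asin(-11/55) = -11.5370°
wrap1 = π − 2β = 203.0739°
wrap2 = π + 2β = 156.9261°

wrap1=203.07_deg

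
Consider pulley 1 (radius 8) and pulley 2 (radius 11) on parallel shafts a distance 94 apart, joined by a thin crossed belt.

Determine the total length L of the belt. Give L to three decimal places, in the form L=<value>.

crossed belt: β = asin((r1+r2)/C) = asin(19/94) = 11.6614°
wrap1 = wrap2 = π + 2β = 203.3228°
tangent length = C·cosβ = 92.0598
L = (r1+r2)·wrap + 2·C·cosβ = 19·3.5487 + 2·92.0598 = 251.5439

L=251.544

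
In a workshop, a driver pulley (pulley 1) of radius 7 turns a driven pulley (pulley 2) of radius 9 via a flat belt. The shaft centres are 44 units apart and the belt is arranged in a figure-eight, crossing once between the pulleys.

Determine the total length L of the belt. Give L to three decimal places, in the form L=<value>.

crossed belt: β = asin((r1+r2)/C) = asin(16/44) = 21.3237°
wrap1 = wrap2 = π + 2β = 222.6474°
tangent length = C·cosβ = 40.9878
L = (r1+r2)·wrap + 2·C·cosβ = 16·3.8859 + 2·40.9878 = 144.1505

L=144.150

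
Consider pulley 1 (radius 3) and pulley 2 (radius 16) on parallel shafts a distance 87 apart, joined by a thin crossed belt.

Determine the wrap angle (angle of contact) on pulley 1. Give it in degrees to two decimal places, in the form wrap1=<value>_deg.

crossed belt: β = asin((r1+r2)/C) = asin(19/87) = 12.6145°
wrap1 = wrap2 = π + 2β = 205.2291°

wrap1=205.23_deg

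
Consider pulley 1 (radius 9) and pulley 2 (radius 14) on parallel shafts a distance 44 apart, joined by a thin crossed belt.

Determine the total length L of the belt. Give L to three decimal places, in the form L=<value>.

crossed belt: β = asin((r1+r2)/C) = asin(23/44) = 31.5154°
wrap1 = wrap2 = π + 2β = 243.0307°
tangent length = C·cosβ = 37.5100
L = (r1+r2)·wrap + 2·C·cosβ = 23·4.2417 + 2·37.5100 = 172.5788

L=172.579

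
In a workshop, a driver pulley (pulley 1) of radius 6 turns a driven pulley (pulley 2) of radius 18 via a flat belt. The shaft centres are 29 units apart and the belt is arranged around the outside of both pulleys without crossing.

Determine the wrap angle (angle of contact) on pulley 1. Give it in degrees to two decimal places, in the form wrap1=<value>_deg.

wrap1=131.11_deg

open belt: β = asin((r2−r1)/C) = asin(12/29) = 24.4433°
wrap1 = π − 2β = 131.1133°
wrap2 = π + 2β = 228.8867°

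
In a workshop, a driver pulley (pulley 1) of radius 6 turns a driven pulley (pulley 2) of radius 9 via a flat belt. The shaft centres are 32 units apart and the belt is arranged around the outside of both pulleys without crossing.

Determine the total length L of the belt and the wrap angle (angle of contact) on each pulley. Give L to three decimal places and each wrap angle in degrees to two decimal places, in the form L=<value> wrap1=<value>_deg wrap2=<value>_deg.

open belt: β = asin((r2−r1)/C) = asin(3/32) = 5.3794°
wrap1 = π − 2β = 169.2412°
wrap2 = π + 2β = 190.7588°
tangent length = C·cosβ = 31.8591
L = r1·wrap1 + r2·wrap2 + 2·C·cosβ = 6·2.9538 + 9·3.3294 + 2·31.8591 = 111.4053

L=111.405 wrap1=169.24_deg wrap2=190.76_deg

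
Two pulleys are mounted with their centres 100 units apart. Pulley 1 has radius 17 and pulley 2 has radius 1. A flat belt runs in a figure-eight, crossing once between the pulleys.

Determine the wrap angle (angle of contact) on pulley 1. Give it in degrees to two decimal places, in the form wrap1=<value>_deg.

crossed belt: β = asin((r1+r2)/C) = asin(18/100) = 10.3698°
wrap1 = wrap2 = π + 2β = 200.7395°

wrap1=200.74_deg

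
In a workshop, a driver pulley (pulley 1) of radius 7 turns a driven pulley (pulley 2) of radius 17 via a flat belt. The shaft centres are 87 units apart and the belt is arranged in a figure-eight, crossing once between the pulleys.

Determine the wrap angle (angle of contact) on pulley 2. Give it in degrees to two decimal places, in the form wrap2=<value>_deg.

crossed belt: β = asin((r1+r2)/C) = asin(24/87) = 16.0134°
wrap1 = wrap2 = π + 2β = 212.0268°

wrap2=212.03_deg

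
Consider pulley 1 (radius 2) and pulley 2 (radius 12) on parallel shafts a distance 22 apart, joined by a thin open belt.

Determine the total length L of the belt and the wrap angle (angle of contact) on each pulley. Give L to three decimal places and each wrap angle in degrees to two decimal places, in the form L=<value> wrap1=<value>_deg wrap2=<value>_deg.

open belt: β = asin((r2−r1)/C) = asin(10/22) = 27.0357°
wrap1 = π − 2β = 125.9286°
wrap2 = π + 2β = 234.0714°
tangent length = C·cosβ = 19.5959
L = r1·wrap1 + r2·wrap2 + 2·C·cosβ = 2·2.1979 + 12·4.0853 + 2·19.5959 = 92.6114

L=92.611 wrap1=125.93_deg wrap2=234.07_deg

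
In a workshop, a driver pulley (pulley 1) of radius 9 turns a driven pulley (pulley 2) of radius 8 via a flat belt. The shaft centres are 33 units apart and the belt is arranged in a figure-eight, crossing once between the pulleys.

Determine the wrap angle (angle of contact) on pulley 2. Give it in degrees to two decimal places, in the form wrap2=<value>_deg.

wrap2=242.02_deg

crossed belt: β = asin((r1+r2)/C) = asin(17/33) = 31.0076°
wrap1 = wrap2 = π + 2β = 242.0152°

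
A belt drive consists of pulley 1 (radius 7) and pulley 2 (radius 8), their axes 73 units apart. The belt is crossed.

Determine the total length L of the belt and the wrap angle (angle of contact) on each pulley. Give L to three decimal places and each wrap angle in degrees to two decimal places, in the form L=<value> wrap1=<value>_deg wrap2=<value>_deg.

crossed belt: β = asin((r1+r2)/C) = asin(15/73) = 11.8576°
wrap1 = wrap2 = π + 2β = 203.7151°
tangent length = C·cosβ = 71.4423
L = (r1+r2)·wrap + 2·C·cosβ = 15·3.5555 + 2·71.4423 = 196.2171

L=196.217 wrap1=203.72_deg wrap2=203.72_deg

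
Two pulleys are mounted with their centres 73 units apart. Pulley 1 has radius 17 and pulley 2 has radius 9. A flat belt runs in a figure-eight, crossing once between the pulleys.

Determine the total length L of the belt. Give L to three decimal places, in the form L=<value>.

crossed belt: β = asin((r1+r2)/C) = asin(26/73) = 20.8648°
wrap1 = wrap2 = π + 2β = 221.7296°
tangent length = C·cosβ = 68.2129
L = (r1+r2)·wrap + 2·C·cosβ = 26·3.8699 + 2·68.2129 = 237.0435

L=237.044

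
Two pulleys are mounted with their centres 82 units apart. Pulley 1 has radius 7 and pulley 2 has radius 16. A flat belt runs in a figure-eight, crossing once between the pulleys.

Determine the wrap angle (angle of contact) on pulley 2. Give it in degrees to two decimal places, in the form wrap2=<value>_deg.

crossed belt: β = asin((r1+r2)/C) = asin(23/82) = 16.2893°
wrap1 = wrap2 = π + 2β = 212.5786°

wrap2=212.58_deg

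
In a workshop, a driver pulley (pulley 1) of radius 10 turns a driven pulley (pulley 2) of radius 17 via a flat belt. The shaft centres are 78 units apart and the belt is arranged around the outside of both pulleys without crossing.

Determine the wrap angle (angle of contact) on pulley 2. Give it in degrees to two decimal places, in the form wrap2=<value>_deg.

open belt: β = asin((r2−r1)/C) = asin(7/78) = 5.1489°
wrap1 = π − 2β = 169.7023°
wrap2 = π + 2β = 190.2977°

wrap2=190.30_deg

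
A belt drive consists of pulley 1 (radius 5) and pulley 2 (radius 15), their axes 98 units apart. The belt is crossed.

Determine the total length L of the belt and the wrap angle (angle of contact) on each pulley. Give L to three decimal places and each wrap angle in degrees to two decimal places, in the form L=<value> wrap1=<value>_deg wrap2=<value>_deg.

crossed belt: β = asin((r1+r2)/C) = asin(20/98) = 11.7757°
wrap1 = wrap2 = π + 2β = 203.5515°
tangent length = C·cosβ = 95.9375
L = (r1+r2)·wrap + 2·C·cosβ = 20·3.5526 + 2·95.9375 = 262.9278

L=262.928 wrap1=203.55_deg wrap2=203.55_deg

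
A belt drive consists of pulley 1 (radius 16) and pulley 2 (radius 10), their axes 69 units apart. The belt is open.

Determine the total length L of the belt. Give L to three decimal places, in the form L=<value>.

open belt: β = asin((r2−r1)/C) = asin(-6/69) = -4.9885°
wrap1 = π − 2β = 189.9771°
wrap2 = π + 2β = 170.0229°
tangent length = C·cosβ = 68.7386
L = r1·wrap1 + r2·wrap2 + 2·C·cosβ = 16·3.3157 + 10·2.9675 + 2·68.7386 = 220.2035

L=220.203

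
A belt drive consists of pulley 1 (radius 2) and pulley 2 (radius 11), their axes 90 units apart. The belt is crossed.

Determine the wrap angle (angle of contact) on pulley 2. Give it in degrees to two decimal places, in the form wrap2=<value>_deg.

wrap2=196.61_deg

crossed belt: β = asin((r1+r2)/C) = asin(13/90) = 8.3051°
wrap1 = wrap2 = π + 2β = 196.6102°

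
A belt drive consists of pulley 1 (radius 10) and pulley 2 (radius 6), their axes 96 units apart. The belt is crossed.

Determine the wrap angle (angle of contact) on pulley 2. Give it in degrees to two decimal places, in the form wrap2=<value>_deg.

wrap2=199.19_deg

crossed belt: β = asin((r1+r2)/C) = asin(16/96) = 9.5941°
wrap1 = wrap2 = π + 2β = 199.1881°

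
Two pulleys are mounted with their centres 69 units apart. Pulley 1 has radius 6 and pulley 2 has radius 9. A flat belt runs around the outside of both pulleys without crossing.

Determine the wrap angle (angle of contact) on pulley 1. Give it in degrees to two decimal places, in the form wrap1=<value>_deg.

open belt: β = asin((r2−r1)/C) = asin(3/69) = 2.4919°
wrap1 = π − 2β = 175.0162°
wrap2 = π + 2β = 184.9838°

wrap1=175.02_deg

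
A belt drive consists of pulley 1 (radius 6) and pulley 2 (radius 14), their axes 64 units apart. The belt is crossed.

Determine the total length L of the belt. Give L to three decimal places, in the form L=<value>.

L=197.134

crossed belt: β = asin((r1+r2)/C) = asin(20/64) = 18.2100°
wrap1 = wrap2 = π + 2β = 216.4199°
tangent length = C·cosβ = 60.7947
L = (r1+r2)·wrap + 2·C·cosβ = 20·3.7772 + 2·60.7947 = 197.1343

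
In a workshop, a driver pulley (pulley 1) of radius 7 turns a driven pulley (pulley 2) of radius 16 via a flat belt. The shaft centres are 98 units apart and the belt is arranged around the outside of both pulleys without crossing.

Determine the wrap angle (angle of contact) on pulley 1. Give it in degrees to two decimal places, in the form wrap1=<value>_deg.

wrap1=169.46_deg

open belt: β = asin((r2−r1)/C) = asin(9/98) = 5.2693°
wrap1 = π − 2β = 169.4614°
wrap2 = π + 2β = 190.5386°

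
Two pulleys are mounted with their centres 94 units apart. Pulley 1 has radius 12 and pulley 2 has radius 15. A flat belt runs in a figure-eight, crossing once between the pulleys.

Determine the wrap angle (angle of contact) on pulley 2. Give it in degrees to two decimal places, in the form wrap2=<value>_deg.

wrap2=213.38_deg

crossed belt: β = asin((r1+r2)/C) = asin(27/94) = 16.6924°
wrap1 = wrap2 = π + 2β = 213.3849°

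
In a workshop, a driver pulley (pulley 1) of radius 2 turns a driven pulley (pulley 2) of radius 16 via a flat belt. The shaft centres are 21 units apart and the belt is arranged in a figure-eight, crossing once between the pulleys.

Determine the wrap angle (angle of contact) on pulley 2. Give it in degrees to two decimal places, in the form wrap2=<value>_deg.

wrap2=297.99_deg

crossed belt: β = asin((r1+r2)/C) = asin(18/21) = 58.9973°
wrap1 = wrap2 = π + 2β = 297.9946°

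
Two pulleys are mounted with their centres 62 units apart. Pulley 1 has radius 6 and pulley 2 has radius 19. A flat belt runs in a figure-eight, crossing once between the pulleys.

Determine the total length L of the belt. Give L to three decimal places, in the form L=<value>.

L=212.764

crossed belt: β = asin((r1+r2)/C) = asin(25/62) = 23.7800°
wrap1 = wrap2 = π + 2β = 227.5600°
tangent length = C·cosβ = 56.7362
L = (r1+r2)·wrap + 2·C·cosβ = 25·3.9717 + 2·56.7362 = 212.7642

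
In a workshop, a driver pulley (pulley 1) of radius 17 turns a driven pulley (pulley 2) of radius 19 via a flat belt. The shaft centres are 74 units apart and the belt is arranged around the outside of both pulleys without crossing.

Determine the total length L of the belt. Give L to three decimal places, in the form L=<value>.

L=261.151

open belt: β = asin((r2−r1)/C) = asin(2/74) = 1.5487°
wrap1 = π − 2β = 176.9026°
wrap2 = π + 2β = 183.0974°
tangent length = C·cosβ = 73.9730
L = r1·wrap1 + r2·wrap2 + 2·C·cosβ = 17·3.0875 + 19·3.1957 + 2·73.9730 = 261.1514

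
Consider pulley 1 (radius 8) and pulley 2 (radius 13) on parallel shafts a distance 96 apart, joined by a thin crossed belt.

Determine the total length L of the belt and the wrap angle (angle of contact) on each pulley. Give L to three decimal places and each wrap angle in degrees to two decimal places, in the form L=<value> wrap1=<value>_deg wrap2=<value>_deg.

crossed belt: β = asin((r1+r2)/C) = asin(21/96) = 12.6356°
wrap1 = wrap2 = π + 2β = 205.2713°
tangent length = C·cosβ = 93.6750
L = (r1+r2)·wrap + 2·C·cosβ = 21·3.5827 + 2·93.6750 = 262.5858

L=262.586 wrap1=205.27_deg wrap2=205.27_deg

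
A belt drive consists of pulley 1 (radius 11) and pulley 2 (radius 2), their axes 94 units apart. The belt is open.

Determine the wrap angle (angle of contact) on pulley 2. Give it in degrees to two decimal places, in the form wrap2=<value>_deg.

wrap2=169.01_deg

open belt: β = asin((r2−r1)/C) = asin(-9/94) = -5.4942°
wrap1 = π − 2β = 190.9884°
wrap2 = π + 2β = 169.0116°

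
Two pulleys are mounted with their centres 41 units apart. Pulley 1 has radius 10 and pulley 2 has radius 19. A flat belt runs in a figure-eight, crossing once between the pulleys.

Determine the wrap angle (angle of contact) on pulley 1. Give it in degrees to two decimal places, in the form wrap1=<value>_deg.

crossed belt: β = asin((r1+r2)/C) = asin(29/41) = 45.0170°
wrap1 = wrap2 = π + 2β = 270.0341°

wrap1=270.03_deg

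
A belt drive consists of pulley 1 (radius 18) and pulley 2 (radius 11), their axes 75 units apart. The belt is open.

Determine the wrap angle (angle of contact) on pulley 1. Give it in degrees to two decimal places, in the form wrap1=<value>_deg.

open belt: β = asin((r2−r1)/C) = asin(-7/75) = -5.3554°
wrap1 = π − 2β = 190.7108°
wrap2 = π + 2β = 169.2892°

wrap1=190.71_deg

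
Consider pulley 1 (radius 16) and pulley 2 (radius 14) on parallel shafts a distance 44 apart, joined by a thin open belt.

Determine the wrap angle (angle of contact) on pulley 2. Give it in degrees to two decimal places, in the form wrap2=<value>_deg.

open belt: β = asin((r2−r1)/C) = asin(-2/44) = -2.6053°
wrap1 = π − 2β = 185.2105°
wrap2 = π + 2β = 174.7895°

wrap2=174.79_deg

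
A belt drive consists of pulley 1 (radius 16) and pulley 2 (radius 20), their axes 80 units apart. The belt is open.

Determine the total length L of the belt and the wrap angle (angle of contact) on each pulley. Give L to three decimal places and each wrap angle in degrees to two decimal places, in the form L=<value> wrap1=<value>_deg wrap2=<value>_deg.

open belt: β = asin((r2−r1)/C) = asin(4/80) = 2.8660°
wrap1 = π − 2β = 174.2680°
wrap2 = π + 2β = 185.7320°
tangent length = C·cosβ = 79.8999
L = r1·wrap1 + r2·wrap2 + 2·C·cosβ = 16·3.0416 + 20·3.2416 + 2·79.8999 = 273.2974

L=273.297 wrap1=174.27_deg wrap2=185.73_deg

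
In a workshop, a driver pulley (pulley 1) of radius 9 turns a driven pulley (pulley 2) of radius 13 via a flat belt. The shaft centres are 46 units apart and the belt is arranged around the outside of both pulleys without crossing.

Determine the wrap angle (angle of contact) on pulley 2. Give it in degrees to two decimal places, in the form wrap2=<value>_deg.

open belt: β = asin((r2−r1)/C) = asin(4/46) = 4.9885°
wrap1 = π − 2β = 170.0229°
wrap2 = π + 2β = 189.9771°

wrap2=189.98_deg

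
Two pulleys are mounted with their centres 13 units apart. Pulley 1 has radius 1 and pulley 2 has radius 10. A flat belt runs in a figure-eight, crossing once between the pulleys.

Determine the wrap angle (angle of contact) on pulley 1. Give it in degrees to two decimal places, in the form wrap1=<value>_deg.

crossed belt: β = asin((r1+r2)/C) = asin(11/13) = 57.7958°
wrap1 = wrap2 = π + 2β = 295.5915°

wrap1=295.59_deg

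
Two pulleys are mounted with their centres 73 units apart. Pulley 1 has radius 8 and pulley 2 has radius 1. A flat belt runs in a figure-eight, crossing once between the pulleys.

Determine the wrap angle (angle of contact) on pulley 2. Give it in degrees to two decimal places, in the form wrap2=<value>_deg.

wrap2=194.16_deg

crossed belt: β = asin((r1+r2)/C) = asin(9/73) = 7.0819°
wrap1 = wrap2 = π + 2β = 194.1638°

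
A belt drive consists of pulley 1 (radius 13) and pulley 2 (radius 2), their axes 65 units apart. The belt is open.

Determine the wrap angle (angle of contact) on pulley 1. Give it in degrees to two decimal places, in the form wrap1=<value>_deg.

wrap1=199.49_deg

open belt: β = asin((r2−r1)/C) = asin(-11/65) = -9.7431°
wrap1 = π − 2β = 199.4862°
wrap2 = π + 2β = 160.5138°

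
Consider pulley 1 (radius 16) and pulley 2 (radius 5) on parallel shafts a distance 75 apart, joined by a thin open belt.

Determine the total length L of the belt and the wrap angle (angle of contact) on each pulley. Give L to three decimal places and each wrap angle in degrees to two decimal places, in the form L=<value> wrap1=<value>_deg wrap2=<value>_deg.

L=217.590 wrap1=196.87_deg wrap2=163.13_deg

open belt: β = asin((r2−r1)/C) = asin(-11/75) = -8.4338°
wrap1 = π − 2β = 196.8676°
wrap2 = π + 2β = 163.1324°
tangent length = C·cosβ = 74.1889
L = r1·wrap1 + r2·wrap2 + 2·C·cosβ = 16·3.4360 + 5·2.8472 + 2·74.1889 = 217.5897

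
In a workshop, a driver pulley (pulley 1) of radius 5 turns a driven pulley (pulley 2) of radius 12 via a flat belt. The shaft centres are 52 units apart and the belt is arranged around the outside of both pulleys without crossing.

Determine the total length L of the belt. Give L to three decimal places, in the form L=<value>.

L=158.351

open belt: β = asin((r2−r1)/C) = asin(7/52) = 7.7364°
wrap1 = π − 2β = 164.5272°
wrap2 = π + 2β = 195.4728°
tangent length = C·cosβ = 51.5267
L = r1·wrap1 + r2·wrap2 + 2·C·cosβ = 5·2.8715 + 12·3.4116 + 2·51.5267 = 158.3508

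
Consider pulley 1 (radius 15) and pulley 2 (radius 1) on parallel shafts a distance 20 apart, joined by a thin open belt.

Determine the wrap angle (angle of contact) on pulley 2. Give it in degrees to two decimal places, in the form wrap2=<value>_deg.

wrap2=91.15_deg

open belt: β = asin((r2−r1)/C) = asin(-14/20) = -44.4270°
wrap1 = π − 2β = 268.8540°
wrap2 = π + 2β = 91.1460°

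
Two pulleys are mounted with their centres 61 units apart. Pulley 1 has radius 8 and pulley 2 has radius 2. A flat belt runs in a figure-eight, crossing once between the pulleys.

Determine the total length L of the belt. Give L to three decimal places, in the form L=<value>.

L=155.059

crossed belt: β = asin((r1+r2)/C) = asin(10/61) = 9.4353°
wrap1 = wrap2 = π + 2β = 198.8707°
tangent length = C·cosβ = 60.1747
L = (r1+r2)·wrap + 2·C·cosβ = 10·3.4709 + 2·60.1747 = 155.0590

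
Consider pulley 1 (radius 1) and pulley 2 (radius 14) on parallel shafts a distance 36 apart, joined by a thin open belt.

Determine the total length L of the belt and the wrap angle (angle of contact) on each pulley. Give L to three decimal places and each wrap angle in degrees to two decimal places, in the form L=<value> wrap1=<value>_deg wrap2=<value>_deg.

L=123.871 wrap1=137.66_deg wrap2=222.34_deg

open belt: β = asin((r2−r1)/C) = asin(13/36) = 21.1684°
wrap1 = π − 2β = 137.6631°
wrap2 = π + 2β = 222.3369°
tangent length = C·cosβ = 33.5708
L = r1·wrap1 + r2·wrap2 + 2·C·cosβ = 1·2.4027 + 14·3.8805 + 2·33.5708 = 123.8715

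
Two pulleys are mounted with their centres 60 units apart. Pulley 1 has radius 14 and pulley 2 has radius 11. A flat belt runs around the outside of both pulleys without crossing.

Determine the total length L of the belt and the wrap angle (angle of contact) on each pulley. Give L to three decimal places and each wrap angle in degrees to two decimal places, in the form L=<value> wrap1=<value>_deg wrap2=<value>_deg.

L=198.690 wrap1=185.73_deg wrap2=174.27_deg

open belt: β = asin((r2−r1)/C) = asin(-3/60) = -2.8660°
wrap1 = π − 2β = 185.7320°
wrap2 = π + 2β = 174.2680°
tangent length = C·cosβ = 59.9250
L = r1·wrap1 + r2·wrap2 + 2·C·cosβ = 14·3.2416 + 11·3.0416 + 2·59.9250 = 198.6898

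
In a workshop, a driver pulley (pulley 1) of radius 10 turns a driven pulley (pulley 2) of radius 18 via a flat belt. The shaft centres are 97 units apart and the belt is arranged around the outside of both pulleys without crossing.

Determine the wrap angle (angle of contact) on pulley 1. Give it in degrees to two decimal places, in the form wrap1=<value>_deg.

open belt: β = asin((r2−r1)/C) = asin(8/97) = 4.7308°
wrap1 = π − 2β = 170.5384°
wrap2 = π + 2β = 189.4616°

wrap1=170.54_deg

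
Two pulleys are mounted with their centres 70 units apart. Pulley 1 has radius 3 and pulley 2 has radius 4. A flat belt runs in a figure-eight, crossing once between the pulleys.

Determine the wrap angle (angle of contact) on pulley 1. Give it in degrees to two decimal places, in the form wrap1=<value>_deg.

crossed belt: β = asin((r1+r2)/C) = asin(7/70) = 5.7392°
wrap1 = wrap2 = π + 2β = 191.4783°

wrap1=191.48_deg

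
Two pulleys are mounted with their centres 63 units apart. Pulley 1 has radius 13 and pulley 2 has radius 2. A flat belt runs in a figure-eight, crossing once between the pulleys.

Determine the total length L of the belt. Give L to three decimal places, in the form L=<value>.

L=176.712

crossed belt: β = asin((r1+r2)/C) = asin(15/63) = 13.7741°
wrap1 = wrap2 = π + 2β = 207.5483°
tangent length = C·cosβ = 61.1882
L = (r1+r2)·wrap + 2·C·cosβ = 15·3.6224 + 2·61.1882 = 176.7125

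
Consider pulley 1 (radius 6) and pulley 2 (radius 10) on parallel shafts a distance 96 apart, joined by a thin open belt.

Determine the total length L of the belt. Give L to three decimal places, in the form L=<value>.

L=242.432

open belt: β = asin((r2−r1)/C) = asin(4/96) = 2.3880°
wrap1 = π − 2β = 175.2240°
wrap2 = π + 2β = 184.7760°
tangent length = C·cosβ = 95.9166
L = r1·wrap1 + r2·wrap2 + 2·C·cosβ = 6·3.0582 + 10·3.2250 + 2·95.9166 = 242.4322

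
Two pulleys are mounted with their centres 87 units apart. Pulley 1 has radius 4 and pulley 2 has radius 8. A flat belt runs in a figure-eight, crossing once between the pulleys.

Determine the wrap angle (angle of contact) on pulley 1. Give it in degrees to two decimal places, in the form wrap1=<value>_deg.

crossed belt: β = asin((r1+r2)/C) = asin(12/87) = 7.9281°
wrap1 = wrap2 = π + 2β = 195.8563°

wrap1=195.86_deg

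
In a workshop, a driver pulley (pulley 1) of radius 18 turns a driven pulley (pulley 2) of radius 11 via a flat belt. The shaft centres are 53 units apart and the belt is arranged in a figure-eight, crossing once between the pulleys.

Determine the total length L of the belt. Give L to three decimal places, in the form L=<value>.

L=213.411

crossed belt: β = asin((r1+r2)/C) = asin(29/53) = 33.1731°
wrap1 = wrap2 = π + 2β = 246.3461°
tangent length = C·cosβ = 44.3621
L = (r1+r2)·wrap + 2·C·cosβ = 29·4.2996 + 2·44.3621 = 213.4113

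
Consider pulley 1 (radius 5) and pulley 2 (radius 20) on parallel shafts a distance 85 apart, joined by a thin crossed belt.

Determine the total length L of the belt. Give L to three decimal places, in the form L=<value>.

L=255.947

crossed belt: β = asin((r1+r2)/C) = asin(25/85) = 17.1046°
wrap1 = wrap2 = π + 2β = 214.2093°
tangent length = C·cosβ = 81.2404
L = (r1+r2)·wrap + 2·C·cosβ = 25·3.7387 + 2·81.2404 = 255.9472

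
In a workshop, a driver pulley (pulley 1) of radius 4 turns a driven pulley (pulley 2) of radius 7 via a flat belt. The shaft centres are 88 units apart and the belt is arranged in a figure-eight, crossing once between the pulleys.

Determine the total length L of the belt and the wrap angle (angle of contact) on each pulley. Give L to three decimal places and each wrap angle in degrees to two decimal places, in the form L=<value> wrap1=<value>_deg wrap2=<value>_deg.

crossed belt: β = asin((r1+r2)/C) = asin(11/88) = 7.1808°
wrap1 = wrap2 = π + 2β = 194.3615°
tangent length = C·cosβ = 87.3098
L = (r1+r2)·wrap + 2·C·cosβ = 11·3.3922 + 2·87.3098 = 211.9343

L=211.934 wrap1=194.36_deg wrap2=194.36_deg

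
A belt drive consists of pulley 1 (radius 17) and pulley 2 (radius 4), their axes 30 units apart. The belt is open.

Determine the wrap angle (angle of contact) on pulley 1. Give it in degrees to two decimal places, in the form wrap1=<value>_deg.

open belt: β = asin((r2−r1)/C) = asin(-13/30) = -25.6793°
wrap1 = π − 2β = 231.3586°
wrap2 = π + 2β = 128.6414°

wrap1=231.36_deg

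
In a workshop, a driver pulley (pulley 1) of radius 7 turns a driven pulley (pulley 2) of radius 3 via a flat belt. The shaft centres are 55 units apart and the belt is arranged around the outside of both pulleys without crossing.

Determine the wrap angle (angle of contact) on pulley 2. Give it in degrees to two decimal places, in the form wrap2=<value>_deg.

open belt: β = asin((r2−r1)/C) = asin(-4/55) = -4.1706°
wrap1 = π − 2β = 188.3413°
wrap2 = π + 2β = 171.6587°

wrap2=171.66_deg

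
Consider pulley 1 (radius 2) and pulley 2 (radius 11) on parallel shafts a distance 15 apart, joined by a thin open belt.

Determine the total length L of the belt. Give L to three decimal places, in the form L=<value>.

open belt: β = asin((r2−r1)/C) = asin(9/15) = 36.8699°
wrap1 = π − 2β = 106.2602°
wrap2 = π + 2β = 253.7398°
tangent length = C·cosβ = 12.0000
L = r1·wrap1 + r2·wrap2 + 2·C·cosβ = 2·1.8546 + 11·4.4286 + 2·12.0000 = 76.4237

L=76.424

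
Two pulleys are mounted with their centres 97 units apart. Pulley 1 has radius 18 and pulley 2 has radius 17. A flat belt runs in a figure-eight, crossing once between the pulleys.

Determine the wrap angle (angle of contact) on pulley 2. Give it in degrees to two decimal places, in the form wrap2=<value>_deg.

crossed belt: β = asin((r1+r2)/C) = asin(35/97) = 21.1509°
wrap1 = wrap2 = π + 2β = 222.3017°

wrap2=222.30_deg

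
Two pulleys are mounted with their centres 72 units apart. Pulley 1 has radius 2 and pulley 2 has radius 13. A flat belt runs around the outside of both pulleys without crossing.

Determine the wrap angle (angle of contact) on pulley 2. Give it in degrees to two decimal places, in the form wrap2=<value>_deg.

wrap2=197.58_deg

open belt: β = asin((r2−r1)/C) = asin(11/72) = 8.7879°
wrap1 = π − 2β = 162.4241°
wrap2 = π + 2β = 197.5759°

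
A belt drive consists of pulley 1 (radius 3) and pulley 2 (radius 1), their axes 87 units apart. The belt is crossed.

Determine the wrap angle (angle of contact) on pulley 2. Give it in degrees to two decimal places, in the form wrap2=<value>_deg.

wrap2=185.27_deg

crossed belt: β = asin((r1+r2)/C) = asin(4/87) = 2.6352°
wrap1 = wrap2 = π + 2β = 185.2704°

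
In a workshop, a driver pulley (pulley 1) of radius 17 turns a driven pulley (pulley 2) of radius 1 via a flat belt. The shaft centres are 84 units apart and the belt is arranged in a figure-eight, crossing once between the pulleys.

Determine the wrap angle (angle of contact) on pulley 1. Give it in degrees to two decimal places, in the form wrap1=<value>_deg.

crossed belt: β = asin((r1+r2)/C) = asin(18/84) = 12.3736°
wrap1 = wrap2 = π + 2β = 204.7473°

wrap1=204.75_deg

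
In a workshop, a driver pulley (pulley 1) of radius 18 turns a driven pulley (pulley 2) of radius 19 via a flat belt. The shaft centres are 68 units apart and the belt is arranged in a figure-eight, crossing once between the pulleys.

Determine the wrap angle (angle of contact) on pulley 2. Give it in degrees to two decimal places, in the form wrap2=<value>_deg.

wrap2=245.93_deg

crossed belt: β = asin((r1+r2)/C) = asin(37/68) = 32.9644°
wrap1 = wrap2 = π + 2β = 245.9288°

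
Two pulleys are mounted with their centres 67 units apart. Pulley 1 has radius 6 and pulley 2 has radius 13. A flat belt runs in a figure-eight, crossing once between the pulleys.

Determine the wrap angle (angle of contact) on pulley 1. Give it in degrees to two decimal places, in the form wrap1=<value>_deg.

crossed belt: β = asin((r1+r2)/C) = asin(19/67) = 16.4741°
wrap1 = wrap2 = π + 2β = 212.9482°

wrap1=212.95_deg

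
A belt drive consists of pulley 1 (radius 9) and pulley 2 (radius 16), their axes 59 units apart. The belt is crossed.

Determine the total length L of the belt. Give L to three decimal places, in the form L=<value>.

L=207.301

crossed belt: β = asin((r1+r2)/C) = asin(25/59) = 25.0702°
wrap1 = wrap2 = π + 2β = 230.1405°
tangent length = C·cosβ = 53.4416
L = (r1+r2)·wrap + 2·C·cosβ = 25·4.0167 + 2·53.4416 = 207.3008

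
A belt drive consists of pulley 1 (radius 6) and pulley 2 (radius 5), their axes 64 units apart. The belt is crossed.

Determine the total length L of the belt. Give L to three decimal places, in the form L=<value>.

L=164.453

crossed belt: β = asin((r1+r2)/C) = asin(11/64) = 9.8969°
wrap1 = wrap2 = π + 2β = 199.7937°
tangent length = C·cosβ = 63.0476
L = (r1+r2)·wrap + 2·C·cosβ = 11·3.4871 + 2·63.0476 = 164.4528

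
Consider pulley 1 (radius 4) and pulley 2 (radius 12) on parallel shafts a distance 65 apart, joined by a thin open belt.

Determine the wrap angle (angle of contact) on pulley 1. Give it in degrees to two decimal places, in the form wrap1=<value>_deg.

open belt: β = asin((r2−r1)/C) = asin(8/65) = 7.0697°
wrap1 = π − 2β = 165.8606°
wrap2 = π + 2β = 194.1394°

wrap1=165.86_deg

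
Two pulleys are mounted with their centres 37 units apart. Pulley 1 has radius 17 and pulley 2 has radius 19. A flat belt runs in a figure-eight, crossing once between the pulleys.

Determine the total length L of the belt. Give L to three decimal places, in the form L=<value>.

crossed belt: β = asin((r1+r2)/C) = asin(36/37) = 76.6488°
wrap1 = wrap2 = π + 2β = 333.2976°
tangent length = C·cosβ = 8.5440
L = (r1+r2)·wrap + 2·C·cosβ = 36·5.8171 + 2·8.5440 = 226.5051

L=226.505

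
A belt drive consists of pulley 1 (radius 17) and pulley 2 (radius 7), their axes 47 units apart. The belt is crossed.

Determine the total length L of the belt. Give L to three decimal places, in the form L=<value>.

L=181.944

crossed belt: β = asin((r1+r2)/C) = asin(24/47) = 30.7064°
wrap1 = wrap2 = π + 2β = 241.4127°
tangent length = C·cosβ = 40.4104
L = (r1+r2)·wrap + 2·C·cosβ = 24·4.2134 + 2·40.4104 = 181.9435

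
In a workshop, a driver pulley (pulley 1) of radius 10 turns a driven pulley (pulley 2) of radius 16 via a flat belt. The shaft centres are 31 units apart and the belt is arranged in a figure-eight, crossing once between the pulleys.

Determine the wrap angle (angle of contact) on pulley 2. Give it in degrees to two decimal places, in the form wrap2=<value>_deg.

wrap2=294.01_deg

crossed belt: β = asin((r1+r2)/C) = asin(26/31) = 57.0041°
wrap1 = wrap2 = π + 2β = 294.0082°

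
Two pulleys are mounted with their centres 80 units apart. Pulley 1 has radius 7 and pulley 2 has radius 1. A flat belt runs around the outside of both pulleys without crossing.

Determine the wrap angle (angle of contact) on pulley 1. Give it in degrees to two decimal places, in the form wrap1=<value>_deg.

wrap1=188.60_deg

open belt: β = asin((r2−r1)/C) = asin(-6/80) = -4.3012°
wrap1 = π − 2β = 188.6024°
wrap2 = π + 2β = 171.3976°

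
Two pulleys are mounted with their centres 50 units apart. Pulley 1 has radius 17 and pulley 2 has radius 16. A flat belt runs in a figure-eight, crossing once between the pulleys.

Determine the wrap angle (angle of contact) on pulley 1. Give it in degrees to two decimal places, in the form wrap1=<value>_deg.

wrap1=262.60_deg

crossed belt: β = asin((r1+r2)/C) = asin(33/50) = 41.2999°
wrap1 = wrap2 = π + 2β = 262.5997°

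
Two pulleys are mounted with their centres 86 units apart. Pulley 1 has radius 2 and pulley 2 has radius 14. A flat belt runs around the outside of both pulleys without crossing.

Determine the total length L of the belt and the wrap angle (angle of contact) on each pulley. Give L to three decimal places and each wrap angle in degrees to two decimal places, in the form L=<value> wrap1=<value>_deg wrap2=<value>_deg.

L=223.943 wrap1=163.96_deg wrap2=196.04_deg

open belt: β = asin((r2−r1)/C) = asin(12/86) = 8.0209°
wrap1 = π − 2β = 163.9581°
wrap2 = π + 2β = 196.0419°
tangent length = C·cosβ = 85.1587
L = r1·wrap1 + r2·wrap2 + 2·C·cosβ = 2·2.8616 + 14·3.4216 + 2·85.1587 = 223.9426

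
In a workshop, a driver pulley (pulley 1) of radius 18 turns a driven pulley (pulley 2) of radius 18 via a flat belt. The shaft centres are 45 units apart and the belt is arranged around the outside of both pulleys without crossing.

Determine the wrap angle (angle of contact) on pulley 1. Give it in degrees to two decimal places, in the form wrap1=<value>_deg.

wrap1=180.00_deg

open belt: β = asin((r2−r1)/C) = asin(0/45) = 0.0000°
wrap1 = π − 2β = 180.0000°
wrap2 = π + 2β = 180.0000°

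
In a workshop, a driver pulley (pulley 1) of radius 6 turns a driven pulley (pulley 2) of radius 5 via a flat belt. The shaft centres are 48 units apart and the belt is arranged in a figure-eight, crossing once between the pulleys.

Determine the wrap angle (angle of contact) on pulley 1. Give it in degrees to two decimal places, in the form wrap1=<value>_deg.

crossed belt: β = asin((r1+r2)/C) = asin(11/48) = 13.2480°
wrap1 = wrap2 = π + 2β = 206.4960°

wrap1=206.50_deg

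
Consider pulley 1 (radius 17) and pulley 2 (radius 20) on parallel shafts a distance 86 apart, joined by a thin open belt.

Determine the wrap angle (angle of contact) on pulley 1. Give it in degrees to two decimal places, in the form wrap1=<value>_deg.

open belt: β = asin((r2−r1)/C) = asin(3/86) = 1.9991°
wrap1 = π − 2β = 176.0018°
wrap2 = π + 2β = 183.9982°

wrap1=176.00_deg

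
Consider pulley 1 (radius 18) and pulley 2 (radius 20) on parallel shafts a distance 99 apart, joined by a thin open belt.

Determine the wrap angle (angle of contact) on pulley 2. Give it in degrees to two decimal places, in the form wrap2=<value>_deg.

open belt: β = asin((r2−r1)/C) = asin(2/99) = 1.1576°
wrap1 = π − 2β = 177.6849°
wrap2 = π + 2β = 182.3151°

wrap2=182.32_deg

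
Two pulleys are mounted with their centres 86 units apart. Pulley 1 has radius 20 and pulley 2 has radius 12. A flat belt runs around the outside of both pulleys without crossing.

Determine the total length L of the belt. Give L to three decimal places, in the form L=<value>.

L=273.276

open belt: β = asin((r2−r1)/C) = asin(-8/86) = -5.3376°
wrap1 = π − 2β = 190.6751°
wrap2 = π + 2β = 169.3249°
tangent length = C·cosβ = 85.6271
L = r1·wrap1 + r2·wrap2 + 2·C·cosβ = 20·3.3279 + 12·2.9553 + 2·85.6271 = 273.2757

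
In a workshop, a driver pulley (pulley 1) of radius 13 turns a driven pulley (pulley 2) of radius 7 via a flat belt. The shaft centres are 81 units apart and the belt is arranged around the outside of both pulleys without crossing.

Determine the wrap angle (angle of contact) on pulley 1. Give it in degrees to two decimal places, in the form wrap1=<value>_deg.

open belt: β = asin((r2−r1)/C) = asin(-6/81) = -4.2480°
wrap1 = π − 2β = 188.4960°
wrap2 = π + 2β = 171.5040°

wrap1=188.50_deg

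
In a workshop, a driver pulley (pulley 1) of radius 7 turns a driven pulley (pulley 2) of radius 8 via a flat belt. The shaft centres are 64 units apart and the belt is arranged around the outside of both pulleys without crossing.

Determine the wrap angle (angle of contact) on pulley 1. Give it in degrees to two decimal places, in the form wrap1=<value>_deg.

wrap1=178.21_deg

open belt: β = asin((r2−r1)/C) = asin(1/64) = 0.8953°
wrap1 = π − 2β = 178.2094°
wrap2 = π + 2β = 181.7906°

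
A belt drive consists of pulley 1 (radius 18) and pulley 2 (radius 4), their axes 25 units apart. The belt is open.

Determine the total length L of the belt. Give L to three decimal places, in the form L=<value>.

open belt: β = asin((r2−r1)/C) = asin(-14/25) = -34.0558°
wrap1 = π − 2β = 248.1116°
wrap2 = π + 2β = 111.8884°
tangent length = C·cosβ = 20.7123
L = r1·wrap1 + r2·wrap2 + 2·C·cosβ = 18·4.3304 + 4·1.9528 + 2·20.7123 = 127.1825

L=127.182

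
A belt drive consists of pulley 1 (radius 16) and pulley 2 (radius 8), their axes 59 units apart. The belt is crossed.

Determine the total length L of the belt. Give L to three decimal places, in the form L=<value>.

crossed belt: β = asin((r1+r2)/C) = asin(24/59) = 24.0027°
wrap1 = wrap2 = π + 2β = 228.0054°
tangent length = C·cosβ = 53.8981
L = (r1+r2)·wrap + 2·C·cosβ = 24·3.9794 + 2·53.8981 = 203.3028

L=203.303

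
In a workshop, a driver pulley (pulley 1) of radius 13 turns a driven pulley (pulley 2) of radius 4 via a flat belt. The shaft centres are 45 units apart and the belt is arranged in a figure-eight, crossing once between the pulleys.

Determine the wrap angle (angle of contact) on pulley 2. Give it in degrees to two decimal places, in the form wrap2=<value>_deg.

crossed belt: β = asin((r1+r2)/C) = asin(17/45) = 22.1961°
wrap1 = wrap2 = π + 2β = 224.3922°

wrap2=224.39_deg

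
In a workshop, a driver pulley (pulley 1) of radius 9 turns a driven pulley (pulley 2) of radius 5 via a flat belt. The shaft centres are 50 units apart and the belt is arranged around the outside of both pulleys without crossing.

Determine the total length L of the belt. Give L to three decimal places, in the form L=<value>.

open belt: β = asin((r2−r1)/C) = asin(-4/50) = -4.5886°
wrap1 = π − 2β = 189.1771°
wrap2 = π + 2β = 170.8229°
tangent length = C·cosβ = 49.8397
L = r1·wrap1 + r2·wrap2 + 2·C·cosβ = 9·3.3018 + 5·2.9814 + 2·49.8397 = 144.3025

L=144.302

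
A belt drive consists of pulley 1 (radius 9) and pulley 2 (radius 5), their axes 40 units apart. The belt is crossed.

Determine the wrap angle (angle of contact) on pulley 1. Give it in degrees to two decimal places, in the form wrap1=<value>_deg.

crossed belt: β = asin((r1+r2)/C) = asin(14/40) = 20.4873°
wrap1 = wrap2 = π + 2β = 220.9746°

wrap1=220.97_deg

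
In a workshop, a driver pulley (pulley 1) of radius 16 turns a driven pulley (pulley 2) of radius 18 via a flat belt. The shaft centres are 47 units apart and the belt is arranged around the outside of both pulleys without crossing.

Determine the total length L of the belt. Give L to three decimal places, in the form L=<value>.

L=200.899

open belt: β = asin((r2−r1)/C) = asin(2/47) = 2.4389°
wrap1 = π − 2β = 175.1223°
wrap2 = π + 2β = 184.8777°
tangent length = C·cosβ = 46.9574
L = r1·wrap1 + r2·wrap2 + 2·C·cosβ = 16·3.0565 + 18·3.2267 + 2·46.9574 = 200.8993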